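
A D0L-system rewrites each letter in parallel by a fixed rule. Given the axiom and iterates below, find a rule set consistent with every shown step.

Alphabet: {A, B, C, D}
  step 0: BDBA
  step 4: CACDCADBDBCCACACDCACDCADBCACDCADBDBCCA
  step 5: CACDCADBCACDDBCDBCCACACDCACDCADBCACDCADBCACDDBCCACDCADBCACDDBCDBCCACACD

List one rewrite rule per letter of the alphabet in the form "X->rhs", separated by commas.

  step 4 ⇒ step 5: CACDCADBDBCCACACDCACDCADBCACDCADBDBCCA ⇒ CA·CD·CA·DB·CA·CD·DB·C·DB·C·CA·CA·CD·CA·CD·CA·DB·CA·CD·CA·DB·CA·CD·DB·C·CA·CD·CA·DB·CA·CD·DB·C·DB·C·CA·CA·CD
    A ↦ CD
    B ↦ C
    C ↦ CA
    D ↦ DB

A->CD, B->C, C->CA, D->DB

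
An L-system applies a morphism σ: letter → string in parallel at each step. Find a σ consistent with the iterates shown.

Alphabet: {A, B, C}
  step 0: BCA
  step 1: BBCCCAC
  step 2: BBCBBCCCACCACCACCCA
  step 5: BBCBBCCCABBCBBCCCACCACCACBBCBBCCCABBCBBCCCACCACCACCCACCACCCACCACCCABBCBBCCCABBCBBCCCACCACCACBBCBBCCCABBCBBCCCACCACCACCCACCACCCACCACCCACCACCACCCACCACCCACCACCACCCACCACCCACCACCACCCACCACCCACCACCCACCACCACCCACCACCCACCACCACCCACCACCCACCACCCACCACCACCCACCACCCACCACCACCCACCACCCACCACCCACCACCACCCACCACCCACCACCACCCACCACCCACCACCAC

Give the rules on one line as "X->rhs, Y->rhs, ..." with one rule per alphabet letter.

A->C, B->BBC, C->CCA

  step 1 ⇒ step 2: BBCCCAC ⇒ BBC·BBC·CCA·CCA·CCA·C·CCA
    A ↦ C
    B ↦ BBC
    C ↦ CCA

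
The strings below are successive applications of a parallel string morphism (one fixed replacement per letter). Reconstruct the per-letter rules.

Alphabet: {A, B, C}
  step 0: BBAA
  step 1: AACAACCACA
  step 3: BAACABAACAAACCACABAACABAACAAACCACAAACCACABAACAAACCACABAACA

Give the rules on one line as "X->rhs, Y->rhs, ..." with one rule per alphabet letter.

  step 0 ⇒ step 1: BBAA ⇒ AAC·AAC·CA·CA
    A ↦ CA
    B ↦ AAC
    C ↦ BAA  (constrained at step 1)

A->CA, B->AAC, C->BAA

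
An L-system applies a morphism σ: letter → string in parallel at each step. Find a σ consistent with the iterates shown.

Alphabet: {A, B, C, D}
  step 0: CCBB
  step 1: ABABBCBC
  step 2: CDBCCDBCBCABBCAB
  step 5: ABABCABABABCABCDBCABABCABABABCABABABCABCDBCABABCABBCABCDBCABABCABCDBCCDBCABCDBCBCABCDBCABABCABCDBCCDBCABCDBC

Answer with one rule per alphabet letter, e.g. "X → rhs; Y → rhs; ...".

A->CD, B->BC, C->AB, D->A

  step 1 ⇒ step 2: ABABBCBC ⇒ CD·BC·CD·BC·BC·AB·BC·AB
    A ↦ CD
    B ↦ BC
    C ↦ AB
    D ↦ A  (constrained at step 2)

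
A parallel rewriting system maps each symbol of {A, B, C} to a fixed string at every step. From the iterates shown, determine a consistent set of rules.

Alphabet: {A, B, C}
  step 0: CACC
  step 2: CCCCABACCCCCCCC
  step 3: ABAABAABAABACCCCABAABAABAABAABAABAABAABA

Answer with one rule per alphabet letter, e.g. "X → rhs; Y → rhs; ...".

  step 2 ⇒ step 3: CCCCABACCCCCCCC ⇒ ABA·ABA·ABA·ABA·C·CC·C·ABA·ABA·ABA·ABA·ABA·ABA·ABA·ABA
    A ↦ C
    B ↦ CC
    C ↦ ABA

A->C, B->CC, C->ABA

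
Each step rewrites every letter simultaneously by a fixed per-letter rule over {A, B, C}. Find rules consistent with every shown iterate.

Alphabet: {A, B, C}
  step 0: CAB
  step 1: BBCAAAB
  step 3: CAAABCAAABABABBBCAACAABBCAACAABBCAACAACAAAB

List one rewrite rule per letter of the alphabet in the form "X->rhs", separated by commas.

A->CAA, B->AB, C->BB

  step 0 ⇒ step 1: CAB ⇒ BB·CAA·AB
    A ↦ CAA
    B ↦ AB
    C ↦ BB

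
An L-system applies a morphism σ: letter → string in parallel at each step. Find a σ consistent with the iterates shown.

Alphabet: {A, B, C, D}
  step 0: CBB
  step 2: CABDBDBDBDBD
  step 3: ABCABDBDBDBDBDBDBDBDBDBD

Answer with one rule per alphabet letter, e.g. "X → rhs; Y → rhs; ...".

  step 2 ⇒ step 3: CABDBDBDBDBD ⇒ AB·CA·BD·BD·BD·BD·BD·BD·BD·BD·BD·BD
    A ↦ CA
    B ↦ BD
    C ↦ AB
    D ↦ BD

A->CA, B->BD, C->AB, D->BD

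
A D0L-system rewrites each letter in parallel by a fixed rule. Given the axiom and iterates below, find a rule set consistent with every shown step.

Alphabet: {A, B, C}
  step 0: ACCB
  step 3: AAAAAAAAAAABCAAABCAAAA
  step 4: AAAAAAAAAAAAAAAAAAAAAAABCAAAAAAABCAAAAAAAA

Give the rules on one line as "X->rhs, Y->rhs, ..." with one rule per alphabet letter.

  step 3 ⇒ step 4: AAAAAAAAAAABCAAABCAAAA ⇒ AA·AA·AA·AA·AA·AA·AA·AA·AA·AA·AA·A·BC·AA·AA·AA·A·BC·AA·AA·AA·AA
    A ↦ AA
    B ↦ A
    C ↦ BC

A->AA, B->A, C->BC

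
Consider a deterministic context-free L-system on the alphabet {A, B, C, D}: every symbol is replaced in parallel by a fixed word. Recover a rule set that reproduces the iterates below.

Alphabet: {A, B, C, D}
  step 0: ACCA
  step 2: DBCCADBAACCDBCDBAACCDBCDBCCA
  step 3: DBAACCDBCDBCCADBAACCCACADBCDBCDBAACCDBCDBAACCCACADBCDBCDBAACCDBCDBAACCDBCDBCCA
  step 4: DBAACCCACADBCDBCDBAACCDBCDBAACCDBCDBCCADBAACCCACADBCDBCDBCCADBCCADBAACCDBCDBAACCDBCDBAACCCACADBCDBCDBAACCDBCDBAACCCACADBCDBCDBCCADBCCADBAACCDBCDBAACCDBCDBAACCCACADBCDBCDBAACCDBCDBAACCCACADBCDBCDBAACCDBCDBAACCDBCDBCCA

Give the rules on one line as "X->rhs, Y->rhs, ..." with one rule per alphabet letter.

  step 3 ⇒ step 4: DBAACCDBCDBCCADBAACCCACADBCDBCDBAACCDBCDBAACCCACADBCDBCDBAACCDBCDBAACCDBCDBCCA ⇒ DBA·ACC·CA·CA·DBC·DBC·DBA·ACC·DBC·DBA·ACC·DBC·DBC·CA·DBA·ACC·CA·CA·DBC·DBC·DBC·CA·DBC·CA·DBA·ACC·DBC·DBA·ACC·DBC·DBA·ACC·CA·CA·DBC·DBC·DBA·ACC·DBC·DBA·ACC·CA·CA·DBC·DBC·DBC·CA·DBC·CA·DBA·ACC·DBC·DBA·ACC·DBC·DBA·ACC·CA·CA·DBC·DBC·DBA·ACC·DBC·DBA·ACC·CA·CA·DBC·DBC·DBA·ACC·DBC·DBA·ACC·DBC·DBC·CA
    A ↦ CA
    B ↦ ACC
    C ↦ DBC
    D ↦ DBA

A->CA, B->ACC, C->DBC, D->DBA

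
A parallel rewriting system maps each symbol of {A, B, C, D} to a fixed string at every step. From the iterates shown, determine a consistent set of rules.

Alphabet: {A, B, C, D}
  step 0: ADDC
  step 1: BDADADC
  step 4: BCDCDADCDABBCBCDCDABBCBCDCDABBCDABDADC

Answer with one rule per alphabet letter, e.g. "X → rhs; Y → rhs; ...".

A->B, B->BC, C->DC, D->DA

  step 0 ⇒ step 1: ADDC ⇒ B·DA·DA·DC
    A ↦ B
    C ↦ DC
    D ↦ DA
    B ↦ BC  (constrained at step 1)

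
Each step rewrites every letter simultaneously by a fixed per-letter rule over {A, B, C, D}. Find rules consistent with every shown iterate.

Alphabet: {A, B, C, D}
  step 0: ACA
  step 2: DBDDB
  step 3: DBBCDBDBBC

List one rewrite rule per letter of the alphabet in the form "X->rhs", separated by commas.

  step 2 ⇒ step 3: DBDDB ⇒ DB·BC·DB·DB·BC
    B ↦ BC
    D ↦ DB
    A ↦ D  (constrained at step 0)
    C ↦ A  (constrained at step 0)

A->D, B->BC, C->A, D->DB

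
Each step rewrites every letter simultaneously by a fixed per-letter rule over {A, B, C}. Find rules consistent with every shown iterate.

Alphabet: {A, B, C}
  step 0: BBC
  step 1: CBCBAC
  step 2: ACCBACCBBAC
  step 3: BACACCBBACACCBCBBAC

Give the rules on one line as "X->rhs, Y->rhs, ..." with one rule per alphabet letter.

  step 2 ⇒ step 3: ACCBACCBBAC ⇒ B·AC·AC·CB·B·AC·AC·CB·CB·B·AC
    A ↦ B
    B ↦ CB
    C ↦ AC

A->B, B->CB, C->AC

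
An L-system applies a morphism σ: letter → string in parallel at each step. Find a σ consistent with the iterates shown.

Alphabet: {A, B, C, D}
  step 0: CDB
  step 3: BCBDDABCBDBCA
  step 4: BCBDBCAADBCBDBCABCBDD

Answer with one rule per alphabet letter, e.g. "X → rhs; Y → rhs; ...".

A->D, B->BC, C->BD, D->A

  step 3 ⇒ step 4: BCBDDABCBDBCA ⇒ BC·BD·BC·A·A·D·BC·BD·BC·A·BC·BD·D
    A ↦ D
    B ↦ BC
    C ↦ BD
    D ↦ A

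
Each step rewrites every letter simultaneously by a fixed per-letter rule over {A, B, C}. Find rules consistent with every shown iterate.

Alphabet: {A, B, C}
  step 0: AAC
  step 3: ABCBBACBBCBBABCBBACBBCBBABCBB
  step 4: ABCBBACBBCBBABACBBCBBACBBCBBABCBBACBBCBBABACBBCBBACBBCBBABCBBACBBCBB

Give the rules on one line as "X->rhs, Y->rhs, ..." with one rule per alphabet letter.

A->AB, B->CBB, C->A

  step 3 ⇒ step 4: ABCBBACBBCBBABCBBACBBCBBABCBB ⇒ AB·CBB·A·CBB·CBB·AB·A·CBB·CBB·A·CBB·CBB·AB·CBB·A·CBB·CBB·AB·A·CBB·CBB·A·CBB·CBB·AB·CBB·A·CBB·CBB
    A ↦ AB
    B ↦ CBB
    C ↦ A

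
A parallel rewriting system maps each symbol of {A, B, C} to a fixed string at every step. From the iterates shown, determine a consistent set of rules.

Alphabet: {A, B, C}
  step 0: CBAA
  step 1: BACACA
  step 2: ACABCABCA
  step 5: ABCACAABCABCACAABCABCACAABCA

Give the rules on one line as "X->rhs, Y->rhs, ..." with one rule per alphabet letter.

  step 1 ⇒ step 2: BACACA ⇒ A·CA·B·CA·B·CA
    A ↦ CA
    B ↦ A
    C ↦ B

A->CA, B->A, C->B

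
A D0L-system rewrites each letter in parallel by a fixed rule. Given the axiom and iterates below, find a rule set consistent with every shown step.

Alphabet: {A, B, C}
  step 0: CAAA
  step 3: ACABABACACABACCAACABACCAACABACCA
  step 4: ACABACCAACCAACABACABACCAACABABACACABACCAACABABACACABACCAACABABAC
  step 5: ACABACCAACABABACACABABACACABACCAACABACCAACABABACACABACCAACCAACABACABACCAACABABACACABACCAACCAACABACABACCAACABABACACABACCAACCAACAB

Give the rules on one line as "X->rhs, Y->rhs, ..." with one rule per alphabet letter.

A->AC, B->CA, C->AB

  step 4 ⇒ step 5: ACABACCAACCAACABACABACCAACABABACACABACCAACABABACACABACCAACABABAC ⇒ AC·AB·AC·CA·AC·AB·AB·AC·AC·AB·AB·AC·AC·AB·AC·CA·AC·AB·AC·CA·AC·AB·AB·AC·AC·AB·AC·CA·AC·CA·AC·AB·AC·AB·AC·CA·AC·AB·AB·AC·AC·AB·AC·CA·AC·CA·AC·AB·AC·AB·AC·CA·AC·AB·AB·AC·AC·AB·AC·CA·AC·CA·AC·AB
    A ↦ AC
    B ↦ CA
    C ↦ AB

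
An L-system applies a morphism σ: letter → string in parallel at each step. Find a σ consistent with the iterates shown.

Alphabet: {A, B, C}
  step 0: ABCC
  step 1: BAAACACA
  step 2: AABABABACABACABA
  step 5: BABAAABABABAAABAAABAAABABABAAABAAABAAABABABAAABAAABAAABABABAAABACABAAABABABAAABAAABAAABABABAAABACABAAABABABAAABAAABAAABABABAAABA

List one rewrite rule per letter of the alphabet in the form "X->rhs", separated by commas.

A->BA, B->AA, C->CA

  step 1 ⇒ step 2: BAAACACA ⇒ AA·BA·BA·BA·CA·BA·CA·BA
    A ↦ BA
    B ↦ AA
    C ↦ CA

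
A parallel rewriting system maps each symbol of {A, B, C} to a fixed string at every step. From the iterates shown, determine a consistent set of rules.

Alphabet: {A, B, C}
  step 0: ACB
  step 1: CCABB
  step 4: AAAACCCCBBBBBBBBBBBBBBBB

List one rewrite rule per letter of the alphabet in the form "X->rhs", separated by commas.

  step 0 ⇒ step 1: ACB ⇒ CC·A·BB
    A ↦ CC
    B ↦ BB
    C ↦ A

A->CC, B->BB, C->A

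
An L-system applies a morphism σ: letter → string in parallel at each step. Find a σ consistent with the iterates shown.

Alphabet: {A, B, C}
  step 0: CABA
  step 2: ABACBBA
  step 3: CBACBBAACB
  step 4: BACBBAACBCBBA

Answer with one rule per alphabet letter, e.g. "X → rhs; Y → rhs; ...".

A->CB, B->A, C->B

  step 3 ⇒ step 4: CBACBBAACB ⇒ B·A·CB·B·A·A·CB·CB·B·A
    A ↦ CB
    B ↦ A
    C ↦ B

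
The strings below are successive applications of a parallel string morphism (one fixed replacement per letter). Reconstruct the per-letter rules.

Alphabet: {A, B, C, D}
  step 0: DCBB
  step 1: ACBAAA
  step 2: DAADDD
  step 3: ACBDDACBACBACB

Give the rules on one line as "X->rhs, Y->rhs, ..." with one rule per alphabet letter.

A->D, B->A, C->A, D->ACB

  step 2 ⇒ step 3: DAADDD ⇒ ACB·D·D·ACB·ACB·ACB
    A ↦ D
    D ↦ ACB
  step 0 ⇒ step 1: DCBB ⇒ ACB·A·A·A
    B ↦ A
  step 0 ⇒ step 1: DCBB ⇒ ACB·A·A·A
    C ↦ A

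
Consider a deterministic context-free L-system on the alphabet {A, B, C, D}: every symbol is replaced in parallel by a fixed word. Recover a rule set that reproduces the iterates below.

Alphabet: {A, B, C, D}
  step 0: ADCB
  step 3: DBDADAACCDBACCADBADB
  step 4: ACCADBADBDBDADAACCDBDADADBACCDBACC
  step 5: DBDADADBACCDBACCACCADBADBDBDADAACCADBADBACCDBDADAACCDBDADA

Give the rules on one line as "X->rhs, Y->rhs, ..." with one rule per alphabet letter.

  step 4 ⇒ step 5: ACCADBADBDBDADAACCDBDADADBACCDBACC ⇒ DB·DA·DA·DB·A·CC·DB·A·CC·A·CC·A·DB·A·DB·DB·DA·DA·A·CC·A·DB·A·DB·A·CC·DB·DA·DA·A·CC·DB·DA·DA
    A ↦ DB
    B ↦ CC
    C ↦ DA
    D ↦ A

A->DB, B->CC, C->DA, D->A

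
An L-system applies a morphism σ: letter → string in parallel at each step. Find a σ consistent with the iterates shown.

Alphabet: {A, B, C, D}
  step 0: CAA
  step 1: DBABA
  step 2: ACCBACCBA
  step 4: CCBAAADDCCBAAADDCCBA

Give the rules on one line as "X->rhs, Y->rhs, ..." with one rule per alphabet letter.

A->BA, B->CC, C->D, D->A

  step 1 ⇒ step 2: DBABA ⇒ A·CC·BA·CC·BA
    A ↦ BA
    B ↦ CC
    D ↦ A
  step 0 ⇒ step 1: CAA ⇒ D·BA·BA
    C ↦ D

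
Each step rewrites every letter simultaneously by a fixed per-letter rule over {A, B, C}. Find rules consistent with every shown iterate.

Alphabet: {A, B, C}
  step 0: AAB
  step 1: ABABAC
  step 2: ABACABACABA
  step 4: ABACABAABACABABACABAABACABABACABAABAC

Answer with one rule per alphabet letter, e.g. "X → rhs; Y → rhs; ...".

A->AB, B->AC, C->A

  step 1 ⇒ step 2: ABABAC ⇒ AB·AC·AB·AC·AB·A
    A ↦ AB
    B ↦ AC
    C ↦ A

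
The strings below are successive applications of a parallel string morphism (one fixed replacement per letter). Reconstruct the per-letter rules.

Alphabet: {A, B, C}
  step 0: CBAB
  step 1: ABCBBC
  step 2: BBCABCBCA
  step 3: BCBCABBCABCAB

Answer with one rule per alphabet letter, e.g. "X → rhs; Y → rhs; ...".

A->B, B->BC, C->A

  step 2 ⇒ step 3: BBCABCBCA ⇒ BC·BC·A·B·BC·A·BC·A·B
    A ↦ B
    B ↦ BC
    C ↦ A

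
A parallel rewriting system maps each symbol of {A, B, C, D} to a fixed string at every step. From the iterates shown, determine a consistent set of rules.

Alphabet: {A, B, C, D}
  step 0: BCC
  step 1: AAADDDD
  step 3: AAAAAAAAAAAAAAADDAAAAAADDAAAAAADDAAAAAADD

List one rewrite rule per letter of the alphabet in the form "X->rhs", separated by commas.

A->B, B->AAA, C->DD, D->BBC

  step 0 ⇒ step 1: BCC ⇒ AAA·DD·DD
    B ↦ AAA
    C ↦ DD
    A ↦ B  (constrained at step 1)
    D ↦ BBC  (constrained at step 1)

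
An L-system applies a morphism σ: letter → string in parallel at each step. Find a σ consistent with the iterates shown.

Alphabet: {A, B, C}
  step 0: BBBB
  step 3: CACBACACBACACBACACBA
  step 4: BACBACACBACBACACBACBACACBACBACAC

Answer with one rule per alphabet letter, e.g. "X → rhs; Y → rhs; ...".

  step 3 ⇒ step 4: CACBACACBACACBACACBA ⇒ BA·C·BA·CA·C·BA·C·BA·CA·C·BA·C·BA·CA·C·BA·C·BA·CA·C
    A ↦ C
    B ↦ CA
    C ↦ BA

A->C, B->CA, C->BA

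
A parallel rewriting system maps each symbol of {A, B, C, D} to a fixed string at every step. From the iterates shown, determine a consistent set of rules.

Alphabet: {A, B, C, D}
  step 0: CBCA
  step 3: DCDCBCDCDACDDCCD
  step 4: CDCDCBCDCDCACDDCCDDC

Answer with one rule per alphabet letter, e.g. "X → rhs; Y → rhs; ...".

A->ACD, B->CBC, C->D, D->C

  step 3 ⇒ step 4: DCDCBCDCDACDDCCD ⇒ C·D·C·D·CBC·D·C·D·C·ACD·D·C·C·D·D·C
    A ↦ ACD
    B ↦ CBC
    C ↦ D
    D ↦ C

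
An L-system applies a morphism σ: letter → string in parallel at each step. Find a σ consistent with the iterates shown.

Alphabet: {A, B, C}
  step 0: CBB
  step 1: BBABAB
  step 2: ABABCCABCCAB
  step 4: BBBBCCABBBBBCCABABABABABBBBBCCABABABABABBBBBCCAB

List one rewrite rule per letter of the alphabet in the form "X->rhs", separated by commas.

A->CC, B->AB, C->BB

  step 1 ⇒ step 2: BBABAB ⇒ AB·AB·CC·AB·CC·AB
    A ↦ CC
    B ↦ AB
  step 0 ⇒ step 1: CBB ⇒ BB·AB·AB
    C ↦ BB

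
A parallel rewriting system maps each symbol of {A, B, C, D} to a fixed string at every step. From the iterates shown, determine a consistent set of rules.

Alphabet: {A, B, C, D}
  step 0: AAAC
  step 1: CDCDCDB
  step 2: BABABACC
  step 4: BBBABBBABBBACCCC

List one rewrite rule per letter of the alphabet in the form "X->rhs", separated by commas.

A->CD, B->CC, C->B, D->A

  step 1 ⇒ step 2: CDCDCDB ⇒ B·A·B·A·B·A·CC
    B ↦ CC
    C ↦ B
    D ↦ A
  step 0 ⇒ step 1: AAAC ⇒ CD·CD·CD·B
    A ↦ CD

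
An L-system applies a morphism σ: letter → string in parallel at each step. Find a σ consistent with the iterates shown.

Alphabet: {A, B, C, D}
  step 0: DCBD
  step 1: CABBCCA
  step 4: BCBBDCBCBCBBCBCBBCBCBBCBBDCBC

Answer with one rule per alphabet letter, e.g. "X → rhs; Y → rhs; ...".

A->DC, B->BC, C->B, D->CA

  step 0 ⇒ step 1: DCBD ⇒ CA·B·BC·CA
    B ↦ BC
    C ↦ B
    D ↦ CA
    A ↦ DC  (constrained at step 1)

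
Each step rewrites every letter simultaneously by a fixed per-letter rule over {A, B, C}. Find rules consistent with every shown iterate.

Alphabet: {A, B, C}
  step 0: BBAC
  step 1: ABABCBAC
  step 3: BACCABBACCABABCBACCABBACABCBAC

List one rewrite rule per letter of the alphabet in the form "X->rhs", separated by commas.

A->C, B->AB, C->BAC

  step 0 ⇒ step 1: BBAC ⇒ AB·AB·C·BAC
    A ↦ C
    B ↦ AB
    C ↦ BAC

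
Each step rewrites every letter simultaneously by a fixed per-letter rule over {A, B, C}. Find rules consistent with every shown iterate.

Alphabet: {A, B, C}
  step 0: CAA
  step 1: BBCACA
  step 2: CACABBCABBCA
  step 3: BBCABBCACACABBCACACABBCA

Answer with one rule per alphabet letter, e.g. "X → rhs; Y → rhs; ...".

A->CA, B->CA, C->BB

  step 2 ⇒ step 3: CACABBCABBCA ⇒ BB·CA·BB·CA·CA·CA·BB·CA·CA·CA·BB·CA
    A ↦ CA
    B ↦ CA
    C ↦ BB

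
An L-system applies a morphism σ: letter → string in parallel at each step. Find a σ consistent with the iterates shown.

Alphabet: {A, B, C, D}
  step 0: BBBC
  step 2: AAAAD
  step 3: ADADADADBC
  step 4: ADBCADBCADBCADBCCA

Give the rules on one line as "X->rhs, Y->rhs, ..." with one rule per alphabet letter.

A->AD, B->C, C->A, D->BC

  step 3 ⇒ step 4: ADADADADBC ⇒ AD·BC·AD·BC·AD·BC·AD·BC·C·A
    A ↦ AD
    B ↦ C
    C ↦ A
    D ↦ BC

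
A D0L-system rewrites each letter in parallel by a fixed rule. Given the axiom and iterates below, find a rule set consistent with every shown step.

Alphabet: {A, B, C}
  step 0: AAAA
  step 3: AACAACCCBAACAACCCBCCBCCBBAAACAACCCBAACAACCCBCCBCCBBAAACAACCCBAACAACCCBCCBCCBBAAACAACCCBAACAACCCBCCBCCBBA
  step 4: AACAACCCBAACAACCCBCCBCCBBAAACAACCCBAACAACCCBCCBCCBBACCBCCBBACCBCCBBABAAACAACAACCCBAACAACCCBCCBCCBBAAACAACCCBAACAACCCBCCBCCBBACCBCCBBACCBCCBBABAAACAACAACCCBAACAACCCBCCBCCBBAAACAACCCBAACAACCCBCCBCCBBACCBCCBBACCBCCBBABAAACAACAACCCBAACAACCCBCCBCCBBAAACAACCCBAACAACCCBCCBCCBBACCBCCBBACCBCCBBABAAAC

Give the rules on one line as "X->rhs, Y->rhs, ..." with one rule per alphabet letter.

  step 3 ⇒ step 4: AACAACCCBAACAACCCBCCBCCBBAAACAACCCBAACAACCCBCCBCCBBAAACAACCCBAACAACCCBCCBCCBBAAACAACCCBAACAACCCBCCBCCBBA ⇒ AAC·AAC·CCB·AAC·AAC·CCB·CCB·CCB·BA·AAC·AAC·CCB·AAC·AAC·CCB·CCB·CCB·BA·CCB·CCB·BA·CCB·CCB·BA·BA·AAC·AAC·AAC·CCB·AAC·AAC·CCB·CCB·CCB·BA·AAC·AAC·CCB·AAC·AAC·CCB·CCB·CCB·BA·CCB·CCB·BA·CCB·CCB·BA·BA·AAC·AAC·AAC·CCB·AAC·AAC·CCB·CCB·CCB·BA·AAC·AAC·CCB·AAC·AAC·CCB·CCB·CCB·BA·CCB·CCB·BA·CCB·CCB·BA·BA·AAC·AAC·AAC·CCB·AAC·AAC·CCB·CCB·CCB·BA·AAC·AAC·CCB·AAC·AAC·CCB·CCB·CCB·BA·CCB·CCB·BA·CCB·CCB·BA·BA·AAC
    A ↦ AAC
    B ↦ BA
    C ↦ CCB

A->AAC, B->BA, C->CCB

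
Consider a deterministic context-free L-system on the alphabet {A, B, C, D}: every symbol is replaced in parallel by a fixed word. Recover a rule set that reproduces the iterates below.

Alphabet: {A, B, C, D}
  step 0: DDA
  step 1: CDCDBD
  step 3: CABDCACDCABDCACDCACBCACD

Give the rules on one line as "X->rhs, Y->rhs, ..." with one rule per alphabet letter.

A->BD, B->CB, C->CA, D->CD

  step 0 ⇒ step 1: DDA ⇒ CD·CD·BD
    A ↦ BD
    D ↦ CD
    B ↦ CB  (constrained at step 1)
    C ↦ CA  (constrained at step 1)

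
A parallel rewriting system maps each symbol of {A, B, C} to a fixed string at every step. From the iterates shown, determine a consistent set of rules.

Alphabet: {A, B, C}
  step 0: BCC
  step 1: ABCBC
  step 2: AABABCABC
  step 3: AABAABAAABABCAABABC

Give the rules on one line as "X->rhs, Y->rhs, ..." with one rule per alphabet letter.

A->AAB, B->A, C->BC

  step 2 ⇒ step 3: AABABCABC ⇒ AAB·AAB·A·AAB·A·BC·AAB·A·BC
    A ↦ AAB
    B ↦ A
    C ↦ BC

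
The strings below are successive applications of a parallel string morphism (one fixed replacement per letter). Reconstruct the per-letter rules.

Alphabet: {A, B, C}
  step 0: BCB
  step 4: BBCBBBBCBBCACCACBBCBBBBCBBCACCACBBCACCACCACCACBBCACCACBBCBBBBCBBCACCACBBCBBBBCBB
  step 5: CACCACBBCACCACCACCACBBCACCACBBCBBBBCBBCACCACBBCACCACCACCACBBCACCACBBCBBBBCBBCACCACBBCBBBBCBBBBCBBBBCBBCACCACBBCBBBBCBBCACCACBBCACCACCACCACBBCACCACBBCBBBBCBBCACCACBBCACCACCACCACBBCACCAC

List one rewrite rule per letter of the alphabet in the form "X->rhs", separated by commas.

  step 4 ⇒ step 5: BBCBBBBCBBCACCACBBCBBBBCBBCACCACBBCACCACCACCACBBCACCACBBCBBBBCBBCACCACBBCBBBBCBB ⇒ CAC·CAC·BB·CAC·CAC·CAC·CAC·BB·CAC·CAC·BB·C·BB·BB·C·BB·CAC·CAC·BB·CAC·CAC·CAC·CAC·BB·CAC·CAC·BB·C·BB·BB·C·BB·CAC·CAC·BB·C·BB·BB·C·BB·BB·C·BB·BB·C·BB·CAC·CAC·BB·C·BB·BB·C·BB·CAC·CAC·BB·CAC·CAC·CAC·CAC·BB·CAC·CAC·BB·C·BB·BB·C·BB·CAC·CAC·BB·CAC·CAC·CAC·CAC·BB·CAC·CAC
    A ↦ C
    B ↦ CAC
    C ↦ BB

A->C, B->CAC, C->BB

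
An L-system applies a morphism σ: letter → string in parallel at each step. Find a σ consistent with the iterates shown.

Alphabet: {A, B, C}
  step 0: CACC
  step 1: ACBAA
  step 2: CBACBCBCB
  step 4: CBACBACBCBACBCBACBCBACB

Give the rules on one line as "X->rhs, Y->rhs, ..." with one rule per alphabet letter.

  step 1 ⇒ step 2: ACBAA ⇒ CB·A·CB·CB·CB
    A ↦ CB
    B ↦ CB
    C ↦ A

A->CB, B->CB, C->A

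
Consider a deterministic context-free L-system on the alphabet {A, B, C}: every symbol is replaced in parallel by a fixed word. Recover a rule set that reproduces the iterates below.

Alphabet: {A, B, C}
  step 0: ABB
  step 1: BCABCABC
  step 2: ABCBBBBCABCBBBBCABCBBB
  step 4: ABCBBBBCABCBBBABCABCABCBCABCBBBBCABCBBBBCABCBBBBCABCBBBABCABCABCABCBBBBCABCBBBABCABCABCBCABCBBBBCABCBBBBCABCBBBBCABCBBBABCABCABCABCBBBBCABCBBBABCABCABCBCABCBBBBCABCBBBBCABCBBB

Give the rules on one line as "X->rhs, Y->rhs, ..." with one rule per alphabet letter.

A->BC, B->ABC, C->BBB

  step 1 ⇒ step 2: BCABCABC ⇒ ABC·BBB·BC·ABC·BBB·BC·ABC·BBB
    A ↦ BC
    B ↦ ABC
    C ↦ BBB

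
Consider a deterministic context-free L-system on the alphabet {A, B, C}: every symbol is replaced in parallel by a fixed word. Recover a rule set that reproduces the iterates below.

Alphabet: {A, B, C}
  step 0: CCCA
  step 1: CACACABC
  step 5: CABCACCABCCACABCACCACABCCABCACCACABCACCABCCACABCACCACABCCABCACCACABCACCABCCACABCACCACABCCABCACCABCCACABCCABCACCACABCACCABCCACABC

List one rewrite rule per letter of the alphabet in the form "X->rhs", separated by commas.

  step 0 ⇒ step 1: CCCA ⇒ CA·CA·CA·BC
    A ↦ BC
    C ↦ CA
    B ↦ AC  (constrained at step 1)

A->BC, B->AC, C->CA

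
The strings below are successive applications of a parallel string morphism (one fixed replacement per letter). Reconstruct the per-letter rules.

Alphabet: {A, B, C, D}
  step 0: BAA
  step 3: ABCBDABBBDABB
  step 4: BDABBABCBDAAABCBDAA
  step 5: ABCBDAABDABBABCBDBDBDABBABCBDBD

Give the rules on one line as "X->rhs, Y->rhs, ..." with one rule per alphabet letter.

  step 4 ⇒ step 5: BDABBABCBDAAABCBDAA ⇒ A·BC·BD·A·A·BD·A·BB·A·BC·BD·BD·BD·A·BB·A·BC·BD·BD
    A ↦ BD
    B ↦ A
    C ↦ BB
    D ↦ BC

A->BD, B->A, C->BB, D->BC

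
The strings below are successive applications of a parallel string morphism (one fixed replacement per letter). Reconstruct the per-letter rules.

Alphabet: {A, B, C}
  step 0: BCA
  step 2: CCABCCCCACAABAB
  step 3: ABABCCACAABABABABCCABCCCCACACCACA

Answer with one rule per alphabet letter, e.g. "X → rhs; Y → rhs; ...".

A->CC, B->ACA, C->AB

  step 2 ⇒ step 3: CCABCCCCACAABAB ⇒ AB·AB·CC·ACA·AB·AB·AB·AB·CC·AB·CC·CC·ACA·CC·ACA
    A ↦ CC
    B ↦ ACA
    C ↦ AB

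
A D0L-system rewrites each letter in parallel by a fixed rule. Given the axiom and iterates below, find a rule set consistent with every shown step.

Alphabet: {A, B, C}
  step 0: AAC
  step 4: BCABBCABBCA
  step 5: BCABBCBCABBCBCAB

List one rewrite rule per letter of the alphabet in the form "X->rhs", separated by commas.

  step 4 ⇒ step 5: BCABBCABBCA ⇒ BC·A·B·BC·BC·A·B·BC·BC·A·B
    A ↦ B
    B ↦ BC
    C ↦ A

A->B, B->BC, C->A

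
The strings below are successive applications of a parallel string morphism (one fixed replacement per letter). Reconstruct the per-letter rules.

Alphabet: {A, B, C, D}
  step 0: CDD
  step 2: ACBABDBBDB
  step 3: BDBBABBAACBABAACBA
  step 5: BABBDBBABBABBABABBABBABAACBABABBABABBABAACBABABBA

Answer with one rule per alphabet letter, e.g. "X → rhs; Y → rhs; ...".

A->B, B->BA, C->DB, D->AC

  step 2 ⇒ step 3: ACBABDBBDB ⇒ B·DB·BA·B·BA·AC·BA·BA·AC·BA
    A ↦ B
    B ↦ BA
    C ↦ DB
    D ↦ AC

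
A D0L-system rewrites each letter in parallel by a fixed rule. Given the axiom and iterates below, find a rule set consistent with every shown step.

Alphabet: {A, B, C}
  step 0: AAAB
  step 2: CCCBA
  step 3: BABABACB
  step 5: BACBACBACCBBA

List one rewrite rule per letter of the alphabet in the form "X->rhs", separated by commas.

A->B, B->C, C->BA

  step 2 ⇒ step 3: CCCBA ⇒ BA·BA·BA·C·B
    A ↦ B
    B ↦ C
    C ↦ BA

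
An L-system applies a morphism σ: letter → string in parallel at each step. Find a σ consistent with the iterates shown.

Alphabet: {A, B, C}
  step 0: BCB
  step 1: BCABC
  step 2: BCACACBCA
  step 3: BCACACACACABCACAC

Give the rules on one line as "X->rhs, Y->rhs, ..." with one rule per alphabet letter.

A->CAC, B->BC, C->A

  step 2 ⇒ step 3: BCACACBCA ⇒ BC·A·CAC·A·CAC·A·BC·A·CAC
    A ↦ CAC
    B ↦ BC
    C ↦ A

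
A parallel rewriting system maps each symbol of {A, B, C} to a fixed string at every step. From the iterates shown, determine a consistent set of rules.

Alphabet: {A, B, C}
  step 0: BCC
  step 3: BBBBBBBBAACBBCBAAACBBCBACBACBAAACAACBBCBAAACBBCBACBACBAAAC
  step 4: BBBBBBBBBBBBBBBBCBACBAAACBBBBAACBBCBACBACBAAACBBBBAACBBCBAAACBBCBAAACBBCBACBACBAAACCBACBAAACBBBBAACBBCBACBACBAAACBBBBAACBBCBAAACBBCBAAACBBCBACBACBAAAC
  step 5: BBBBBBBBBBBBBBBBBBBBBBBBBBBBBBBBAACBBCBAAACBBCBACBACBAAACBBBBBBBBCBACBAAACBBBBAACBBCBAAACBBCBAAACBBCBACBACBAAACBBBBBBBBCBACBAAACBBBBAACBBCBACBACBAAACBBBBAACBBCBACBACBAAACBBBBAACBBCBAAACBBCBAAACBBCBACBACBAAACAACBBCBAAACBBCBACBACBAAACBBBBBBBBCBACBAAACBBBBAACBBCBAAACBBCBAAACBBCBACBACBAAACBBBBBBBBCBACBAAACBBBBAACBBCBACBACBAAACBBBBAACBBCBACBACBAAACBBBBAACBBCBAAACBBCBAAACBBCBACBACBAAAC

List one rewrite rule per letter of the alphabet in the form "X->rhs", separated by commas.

A->CBA, B->BB, C->AAC

  step 4 ⇒ step 5: BBBBBBBBBBBBBBBBCBACBAAACBBBBAACBBCBACBACBAAACBBBBAACBBCBAAACBBCBAAACBBCBACBACBAAACCBACBAAACBBBBAACBBCBACBACBAAACBBBBAACBBCBAAACBBCBAAACBBCBACBACBAAAC ⇒ BB·BB·BB·BB·BB·BB·BB·BB·BB·BB·BB·BB·BB·BB·BB·BB·AAC·BB·CBA·AAC·BB·CBA·CBA·CBA·AAC·BB·BB·BB·BB·CBA·CBA·AAC·BB·BB·AAC·BB·CBA·AAC·BB·CBA·AAC·BB·CBA·CBA·CBA·AAC·BB·BB·BB·BB·CBA·CBA·AAC·BB·BB·AAC·BB·CBA·CBA·CBA·AAC·BB·BB·AAC·BB·CBA·CBA·CBA·AAC·BB·BB·AAC·BB·CBA·AAC·BB·CBA·AAC·BB·CBA·CBA·CBA·AAC·AAC·BB·CBA·AAC·BB·CBA·CBA·CBA·AAC·BB·BB·BB·BB·CBA·CBA·AAC·BB·BB·AAC·BB·CBA·AAC·BB·CBA·AAC·BB·CBA·CBA·CBA·AAC·BB·BB·BB·BB·CBA·CBA·AAC·BB·BB·AAC·BB·CBA·CBA·CBA·AAC·BB·BB·AAC·BB·CBA·CBA·CBA·AAC·BB·BB·AAC·BB·CBA·AAC·BB·CBA·AAC·BB·CBA·CBA·CBA·AAC
    A ↦ CBA
    B ↦ BB
    C ↦ AAC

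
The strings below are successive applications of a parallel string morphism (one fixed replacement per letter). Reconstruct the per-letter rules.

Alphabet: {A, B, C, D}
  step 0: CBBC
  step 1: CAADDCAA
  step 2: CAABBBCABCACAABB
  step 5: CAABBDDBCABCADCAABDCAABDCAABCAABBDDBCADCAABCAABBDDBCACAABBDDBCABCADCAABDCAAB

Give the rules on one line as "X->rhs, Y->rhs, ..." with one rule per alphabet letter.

  step 1 ⇒ step 2: CAADDCAA ⇒ CAA·B·B·BCA·BCA·CAA·B·B
    A ↦ B
    C ↦ CAA
    D ↦ BCA
  step 0 ⇒ step 1: CBBC ⇒ CAA·D·D·CAA
    B ↦ D

A->B, B->D, C->CAA, D->BCA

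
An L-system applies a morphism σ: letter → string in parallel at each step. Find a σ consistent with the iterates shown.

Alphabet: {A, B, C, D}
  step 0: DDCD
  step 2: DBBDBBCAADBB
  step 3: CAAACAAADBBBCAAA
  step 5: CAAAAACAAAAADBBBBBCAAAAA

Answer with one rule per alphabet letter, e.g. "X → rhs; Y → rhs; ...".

  step 2 ⇒ step 3: DBBDBBCAADBB ⇒ CA·A·A·CA·A·A·DB·B·B·CA·A·A
    A ↦ B
    B ↦ A
    C ↦ DB
    D ↦ CA

A->B, B->A, C->DB, D->CA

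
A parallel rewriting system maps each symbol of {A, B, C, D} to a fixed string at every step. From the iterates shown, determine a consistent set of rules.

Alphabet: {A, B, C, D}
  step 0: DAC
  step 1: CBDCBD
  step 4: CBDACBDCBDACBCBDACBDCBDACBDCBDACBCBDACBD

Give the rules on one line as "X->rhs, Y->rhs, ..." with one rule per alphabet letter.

  step 0 ⇒ step 1: DAC ⇒ CB·D·CBD
    A ↦ D
    C ↦ CBD
    D ↦ CB
    B ↦ A  (constrained at step 1)

A->D, B->A, C->CBD, D->CB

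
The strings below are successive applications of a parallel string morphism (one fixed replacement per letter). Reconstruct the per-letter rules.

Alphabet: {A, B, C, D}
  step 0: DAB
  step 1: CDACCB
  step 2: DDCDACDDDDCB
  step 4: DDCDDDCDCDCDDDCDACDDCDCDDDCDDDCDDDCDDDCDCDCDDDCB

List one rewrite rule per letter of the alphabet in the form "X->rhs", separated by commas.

A->AC, B->CB, C->DD, D->CD

  step 1 ⇒ step 2: CDACCB ⇒ DD·CD·AC·DD·DD·CB
    A ↦ AC
    B ↦ CB
    C ↦ DD
    D ↦ CD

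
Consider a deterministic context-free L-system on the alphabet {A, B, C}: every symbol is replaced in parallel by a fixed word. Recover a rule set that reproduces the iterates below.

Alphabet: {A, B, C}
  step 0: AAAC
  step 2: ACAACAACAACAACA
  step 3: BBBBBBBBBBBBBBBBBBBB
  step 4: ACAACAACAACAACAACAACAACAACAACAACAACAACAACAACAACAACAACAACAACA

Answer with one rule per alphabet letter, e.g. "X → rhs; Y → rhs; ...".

A->B, B->ACA, C->BB

  step 3 ⇒ step 4: BBBBBBBBBBBBBBBBBBBB ⇒ ACA·ACA·ACA·ACA·ACA·ACA·ACA·ACA·ACA·ACA·ACA·ACA·ACA·ACA·ACA·ACA·ACA·ACA·ACA·ACA
    B ↦ ACA
  step 2 ⇒ step 3: ACAACAACAACAACA ⇒ B·BB·B·B·BB·B·B·BB·B·B·BB·B·B·BB·B
    A ↦ B
  step 2 ⇒ step 3: ACAACAACAACAACA ⇒ B·BB·B·B·BB·B·B·BB·B·B·BB·B·B·BB·B
    C ↦ BB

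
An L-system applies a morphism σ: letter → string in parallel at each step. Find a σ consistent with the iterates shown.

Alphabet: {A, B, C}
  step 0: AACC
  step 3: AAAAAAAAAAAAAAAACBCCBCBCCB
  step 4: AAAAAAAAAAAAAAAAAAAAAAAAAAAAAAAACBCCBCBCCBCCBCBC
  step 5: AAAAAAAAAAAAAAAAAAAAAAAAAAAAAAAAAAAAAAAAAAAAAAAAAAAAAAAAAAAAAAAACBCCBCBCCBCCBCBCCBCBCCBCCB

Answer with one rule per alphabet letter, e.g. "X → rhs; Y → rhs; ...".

A->AA, B->C, C->CB

  step 4 ⇒ step 5: AAAAAAAAAAAAAAAAAAAAAAAAAAAAAAAACBCCBCBCCBCCBCBC ⇒ AA·AA·AA·AA·AA·AA·AA·AA·AA·AA·AA·AA·AA·AA·AA·AA·AA·AA·AA·AA·AA·AA·AA·AA·AA·AA·AA·AA·AA·AA·AA·AA·CB·C·CB·CB·C·CB·C·CB·CB·C·CB·CB·C·CB·C·CB
    A ↦ AA
    B ↦ C
    C ↦ CB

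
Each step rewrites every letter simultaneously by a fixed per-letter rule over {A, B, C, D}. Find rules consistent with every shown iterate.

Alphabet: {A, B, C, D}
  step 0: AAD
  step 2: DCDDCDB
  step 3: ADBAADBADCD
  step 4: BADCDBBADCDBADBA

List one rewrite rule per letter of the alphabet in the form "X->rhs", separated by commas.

A->B, B->DCD, C->DB, D->A

  step 3 ⇒ step 4: ADBAADBADCD ⇒ B·A·DCD·B·B·A·DCD·B·A·DB·A
    A ↦ B
    B ↦ DCD
    C ↦ DB
    D ↦ A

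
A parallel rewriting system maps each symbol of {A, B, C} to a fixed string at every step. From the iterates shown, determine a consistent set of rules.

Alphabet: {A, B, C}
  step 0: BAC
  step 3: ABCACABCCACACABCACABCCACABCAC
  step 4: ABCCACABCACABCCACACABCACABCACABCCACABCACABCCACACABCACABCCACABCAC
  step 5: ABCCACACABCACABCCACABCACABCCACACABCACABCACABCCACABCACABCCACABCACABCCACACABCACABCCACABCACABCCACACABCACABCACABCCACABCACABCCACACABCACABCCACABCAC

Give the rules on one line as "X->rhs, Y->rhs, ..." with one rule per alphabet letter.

  step 4 ⇒ step 5: ABCCACABCACABCCACACABCACABCACABCCACABCACABCCACACABCACABCCACABCAC ⇒ ABC·C·AC·AC·ABC·AC·ABC·C·AC·ABC·AC·ABC·C·AC·AC·ABC·AC·ABC·AC·ABC·C·AC·ABC·AC·ABC·C·AC·ABC·AC·ABC·C·AC·AC·ABC·AC·ABC·C·AC·ABC·AC·ABC·C·AC·AC·ABC·AC·ABC·AC·ABC·C·AC·ABC·AC·ABC·C·AC·AC·ABC·AC·ABC·C·AC·ABC·AC
    A ↦ ABC
    B ↦ C
    C ↦ AC

A->ABC, B->C, C->AC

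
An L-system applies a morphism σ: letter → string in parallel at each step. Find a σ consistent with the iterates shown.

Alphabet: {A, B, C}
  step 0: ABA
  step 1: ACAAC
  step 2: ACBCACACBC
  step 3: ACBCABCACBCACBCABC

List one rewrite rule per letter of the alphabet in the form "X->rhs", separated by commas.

  step 2 ⇒ step 3: ACBCACACBC ⇒ AC·BC·A·BC·AC·BC·AC·BC·A·BC
    A ↦ AC
    B ↦ A
    C ↦ BC

A->AC, B->A, C->BC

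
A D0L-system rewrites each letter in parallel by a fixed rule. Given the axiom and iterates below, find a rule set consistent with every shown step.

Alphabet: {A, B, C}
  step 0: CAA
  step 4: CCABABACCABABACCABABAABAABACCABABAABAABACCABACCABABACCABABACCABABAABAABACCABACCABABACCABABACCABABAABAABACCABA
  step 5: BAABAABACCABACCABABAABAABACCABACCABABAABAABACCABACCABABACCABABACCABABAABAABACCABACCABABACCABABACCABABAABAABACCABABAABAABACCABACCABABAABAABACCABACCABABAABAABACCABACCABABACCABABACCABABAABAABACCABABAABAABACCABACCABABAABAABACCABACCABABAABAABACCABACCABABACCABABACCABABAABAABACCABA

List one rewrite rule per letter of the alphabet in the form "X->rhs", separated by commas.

  step 4 ⇒ step 5: CCABABACCABABACCABABAABAABACCABABAABAABACCABACCABABACCABABACCABABAABAABACCABACCABABACCABABACCABABAABAABACCABA ⇒ BAA·BAA·BA·CCA·BA·CCA·BA·BAA·BAA·BA·CCA·BA·CCA·BA·BAA·BAA·BA·CCA·BA·CCA·BA·BA·CCA·BA·BA·CCA·BA·BAA·BAA·BA·CCA·BA·CCA·BA·BA·CCA·BA·BA·CCA·BA·BAA·BAA·BA·CCA·BA·BAA·BAA·BA·CCA·BA·CCA·BA·BAA·BAA·BA·CCA·BA·CCA·BA·BAA·BAA·BA·CCA·BA·CCA·BA·BA·CCA·BA·BA·CCA·BA·BAA·BAA·BA·CCA·BA·BAA·BAA·BA·CCA·BA·CCA·BA·BAA·BAA·BA·CCA·BA·CCA·BA·BAA·BAA·BA·CCA·BA·CCA·BA·BA·CCA·BA·BA·CCA·BA·BAA·BAA·BA·CCA·BA
    A ↦ BA
    B ↦ CCA
    C ↦ BAA

A->BA, B->CCA, C->BAA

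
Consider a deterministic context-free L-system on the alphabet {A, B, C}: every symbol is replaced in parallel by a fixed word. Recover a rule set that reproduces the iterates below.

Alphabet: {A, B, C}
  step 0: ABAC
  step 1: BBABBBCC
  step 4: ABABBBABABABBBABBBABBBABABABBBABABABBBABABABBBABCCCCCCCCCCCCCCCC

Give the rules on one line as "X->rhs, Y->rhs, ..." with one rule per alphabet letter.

  step 0 ⇒ step 1: ABAC ⇒ BB·AB·BB·CC
    A ↦ BB
    B ↦ AB
    C ↦ CC

A->BB, B->AB, C->CC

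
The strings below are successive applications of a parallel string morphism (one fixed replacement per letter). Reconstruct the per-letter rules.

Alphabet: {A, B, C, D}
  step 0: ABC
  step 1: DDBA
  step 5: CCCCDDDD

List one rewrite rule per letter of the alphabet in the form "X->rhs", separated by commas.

A->D, B->D, C->BA, D->C

  step 0 ⇒ step 1: ABC ⇒ D·D·BA
    A ↦ D
    B ↦ D
    C ↦ BA
    D ↦ C  (constrained at step 1)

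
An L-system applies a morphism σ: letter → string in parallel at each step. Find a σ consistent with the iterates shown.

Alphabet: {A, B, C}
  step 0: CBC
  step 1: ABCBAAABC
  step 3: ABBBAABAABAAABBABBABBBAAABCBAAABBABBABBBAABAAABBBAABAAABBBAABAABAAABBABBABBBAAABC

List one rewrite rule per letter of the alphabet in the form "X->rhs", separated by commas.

  step 0 ⇒ step 1: CBC ⇒ ABC·BAA·ABC
    B ↦ BAA
    C ↦ ABC
    A ↦ ABB  (constrained at step 1)

A->ABB, B->BAA, C->ABC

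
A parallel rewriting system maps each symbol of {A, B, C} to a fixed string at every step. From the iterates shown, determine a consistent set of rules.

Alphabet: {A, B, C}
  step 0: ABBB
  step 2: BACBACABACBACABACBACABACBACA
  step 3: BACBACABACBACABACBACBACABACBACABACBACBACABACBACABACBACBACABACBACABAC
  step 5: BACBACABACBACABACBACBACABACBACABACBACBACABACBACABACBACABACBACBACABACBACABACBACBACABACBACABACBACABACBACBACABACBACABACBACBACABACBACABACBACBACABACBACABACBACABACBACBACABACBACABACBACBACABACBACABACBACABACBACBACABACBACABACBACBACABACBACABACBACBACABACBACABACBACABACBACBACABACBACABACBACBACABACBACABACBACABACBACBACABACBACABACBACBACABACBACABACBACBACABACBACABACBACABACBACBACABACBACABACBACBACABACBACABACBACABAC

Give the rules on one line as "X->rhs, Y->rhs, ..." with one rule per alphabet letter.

A->BAC, B->BAC, C->A

  step 2 ⇒ step 3: BACBACABACBACABACBACABACBACA ⇒ BAC·BAC·A·BAC·BAC·A·BAC·BAC·BAC·A·BAC·BAC·A·BAC·BAC·BAC·A·BAC·BAC·A·BAC·BAC·BAC·A·BAC·BAC·A·BAC
    A ↦ BAC
    B ↦ BAC
    C ↦ A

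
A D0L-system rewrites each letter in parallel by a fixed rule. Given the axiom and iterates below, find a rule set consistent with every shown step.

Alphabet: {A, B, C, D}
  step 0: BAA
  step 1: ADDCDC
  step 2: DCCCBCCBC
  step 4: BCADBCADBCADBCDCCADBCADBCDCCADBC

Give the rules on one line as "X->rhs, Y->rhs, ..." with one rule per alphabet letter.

  step 1 ⇒ step 2: ADDCDC ⇒ DC·C·C·BC·C·BC
    A ↦ DC
    C ↦ BC
    D ↦ C
  step 0 ⇒ step 1: BAA ⇒ AD·DC·DC
    B ↦ AD

A->DC, B->AD, C->BC, D->C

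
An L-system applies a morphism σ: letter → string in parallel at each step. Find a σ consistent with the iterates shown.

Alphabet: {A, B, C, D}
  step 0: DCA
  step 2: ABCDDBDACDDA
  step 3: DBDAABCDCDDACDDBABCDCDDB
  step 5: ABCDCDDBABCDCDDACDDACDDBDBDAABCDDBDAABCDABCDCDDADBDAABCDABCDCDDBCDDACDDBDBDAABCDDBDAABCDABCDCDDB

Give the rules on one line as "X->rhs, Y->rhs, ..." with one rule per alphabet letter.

  step 2 ⇒ step 3: ABCDDBDACDDA ⇒ DB·DA·AB·CD·CD·DA·CD·DB·AB·CD·CD·DB
    A ↦ DB
    B ↦ DA
    C ↦ AB
    D ↦ CD

A->DB, B->DA, C->AB, D->CD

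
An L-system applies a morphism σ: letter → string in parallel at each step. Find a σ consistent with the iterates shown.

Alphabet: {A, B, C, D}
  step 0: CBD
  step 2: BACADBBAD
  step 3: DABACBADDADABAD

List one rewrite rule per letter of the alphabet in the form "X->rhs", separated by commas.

  step 2 ⇒ step 3: BACADBBAD ⇒ DA·B·AC·B·AD·DA·DA·B·AD
    A ↦ B
    B ↦ DA
    C ↦ AC
    D ↦ AD

A->B, B->DA, C->AC, D->AD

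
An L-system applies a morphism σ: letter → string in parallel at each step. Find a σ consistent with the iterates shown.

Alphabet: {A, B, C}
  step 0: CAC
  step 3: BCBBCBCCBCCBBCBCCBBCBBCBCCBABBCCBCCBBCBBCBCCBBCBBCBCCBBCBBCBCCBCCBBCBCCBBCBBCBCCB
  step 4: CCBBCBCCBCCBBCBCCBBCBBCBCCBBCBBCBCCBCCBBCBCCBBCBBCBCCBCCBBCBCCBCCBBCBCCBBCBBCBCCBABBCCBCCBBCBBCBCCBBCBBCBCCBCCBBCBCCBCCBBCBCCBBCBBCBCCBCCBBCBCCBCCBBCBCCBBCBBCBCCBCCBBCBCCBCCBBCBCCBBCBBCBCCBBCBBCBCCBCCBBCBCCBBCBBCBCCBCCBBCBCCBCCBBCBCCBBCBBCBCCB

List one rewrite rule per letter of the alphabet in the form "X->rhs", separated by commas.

  step 3 ⇒ step 4: BCBBCBCCBCCBBCBCCBBCBBCBCCBABBCCBCCBBCBBCBCCBBCBBCBCCBBCBBCBCCBCCBBCBCCBBCBBCBCCB ⇒ CCB·BCB·CCB·CCB·BCB·CCB·BCB·BCB·CCB·BCB·BCB·CCB·CCB·BCB·CCB·BCB·BCB·CCB·CCB·BCB·CCB·CCB·BCB·CCB·BCB·BCB·CCB·ABB·CCB·CCB·BCB·BCB·CCB·BCB·BCB·CCB·CCB·BCB·CCB·CCB·BCB·CCB·BCB·BCB·CCB·CCB·BCB·CCB·CCB·BCB·CCB·BCB·BCB·CCB·CCB·BCB·CCB·CCB·BCB·CCB·BCB·BCB·CCB·BCB·BCB·CCB·CCB·BCB·CCB·BCB·BCB·CCB·CCB·BCB·CCB·CCB·BCB·CCB·BCB·BCB·CCB
    A ↦ ABB
    B ↦ CCB
    C ↦ BCB

A->ABB, B->CCB, C->BCB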